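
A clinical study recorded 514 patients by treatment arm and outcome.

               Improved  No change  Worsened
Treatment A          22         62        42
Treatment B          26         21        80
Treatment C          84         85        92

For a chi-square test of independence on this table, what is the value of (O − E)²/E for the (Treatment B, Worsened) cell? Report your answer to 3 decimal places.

13.915

Row total (Treatment B) = 127; column total (Worsened) = 214; N = 514.
Expected count E = 127 × 214 / 514 = 52.8755.
Contribution = (O − E)²/E = (80 − 52.8755)² / 52.8755 = 13.915.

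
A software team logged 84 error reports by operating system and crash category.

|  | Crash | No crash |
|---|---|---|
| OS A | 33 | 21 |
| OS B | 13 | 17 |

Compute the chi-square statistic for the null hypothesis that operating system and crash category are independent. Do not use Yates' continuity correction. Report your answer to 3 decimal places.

Row totals: 54, 30. Column totals: 46, 38. Grand total N = 84.
Expected counts (row total × column total / N):
  OS A, Crash: 54×46/84 = 29.5714
  OS A, No crash: 54×38/84 = 24.4286
  OS B, Crash: 30×46/84 = 16.4286
  OS B, No crash: 30×38/84 = 13.5714
Contributions (O − E)²/E:
  (33 − 29.5714)²/29.5714 = 0.3975
  (21 − 24.4286)²/24.4286 = 0.4812
  (13 − 16.4286)²/16.4286 = 0.7155
  (17 − 13.5714)²/13.5714 = 0.8662
χ² = 0.3975 + 0.4812 + 0.7155 + 0.8662 = 2.460

2.460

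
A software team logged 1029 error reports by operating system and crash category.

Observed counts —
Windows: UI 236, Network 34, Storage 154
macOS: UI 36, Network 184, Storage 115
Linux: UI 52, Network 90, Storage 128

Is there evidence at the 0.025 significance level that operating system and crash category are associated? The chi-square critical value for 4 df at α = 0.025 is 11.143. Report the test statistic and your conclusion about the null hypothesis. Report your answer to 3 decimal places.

283.839; reject H₀

Row totals: 424, 335, 270. Column totals: 324, 308, 397. Grand total N = 1029.
Expected counts (row total × column total / N):
  Windows, UI: 424×324/1029 = 133.5044
  Windows, Network: 424×308/1029 = 126.9116
  Windows, Storage: 424×397/1029 = 163.5841
  macOS, UI: 335×324/1029 = 105.4810
  macOS, Network: 335×308/1029 = 100.2721
  macOS, Storage: 335×397/1029 = 129.2468
  Linux, UI: 270×324/1029 = 85.0146
  Linux, Network: 270×308/1029 = 80.8163
  Linux, Storage: 270×397/1029 = 104.1691
Contributions (O − E)²/E:
  (236 − 133.5044)²/133.5044 = 78.6892
  (34 − 126.9116)²/126.9116 = 68.0203
  (154 − 163.5841)²/163.5841 = 0.5615
  (36 − 105.4810)²/105.4810 = 45.7676
  (184 − 100.2721)²/100.2721 = 69.9134
  (115 − 129.2468)²/129.2468 = 1.5704
  (52 − 85.0146)²/85.0146 = 12.8209
  (90 − 80.8163)²/80.8163 = 1.0436
  (128 − 104.1691)²/104.1691 = 5.4518
χ² = 78.6892 + 68.0203 + 0.5615 + 45.7676 + 69.9134 + 1.5704 + 12.8209 + 1.0436 + 5.4518 = 283.839
df = (3−1)(3−1) = 4. Since 283.839 > 11.143, reject the null hypothesis of independence at α = 0.025.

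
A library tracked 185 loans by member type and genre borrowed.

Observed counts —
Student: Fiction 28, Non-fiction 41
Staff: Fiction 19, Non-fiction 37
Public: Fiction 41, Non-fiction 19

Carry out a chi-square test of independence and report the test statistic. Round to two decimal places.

15.90

Row totals: 69, 56, 60. Column totals: 88, 97. Grand total N = 185.
Expected counts (row total × column total / N):
  Student, Fiction: 69×88/185 = 32.822
  Student, Non-fiction: 69×97/185 = 36.178
  Staff, Fiction: 56×88/185 = 26.638
  Staff, Non-fiction: 56×97/185 = 29.362
  Public, Fiction: 60×88/185 = 28.541
  Public, Non-fiction: 60×97/185 = 31.459
Contributions (O − E)²/E:
  (28 − 32.822)²/32.822 = 0.7084
  (41 − 36.178)²/36.178 = 0.6427
  (19 − 26.638)²/26.638 = 2.1901
  (37 − 29.362)²/29.362 = 1.9869
  (41 − 28.541)²/28.541 = 5.4387
  (19 − 31.459)²/31.459 = 4.9343
χ² = 0.7084 + 0.6427 + 2.1901 + 1.9869 + 5.4387 + 4.9343 = 15.90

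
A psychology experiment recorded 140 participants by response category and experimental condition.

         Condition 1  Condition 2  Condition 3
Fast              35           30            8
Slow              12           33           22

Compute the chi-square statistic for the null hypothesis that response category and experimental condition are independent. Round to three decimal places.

17.707

Row totals: 73, 67. Column totals: 47, 63, 30. Grand total N = 140.
Expected counts (row total × column total / N):
  Fast, Condition 1: 73×47/140 = 24.5071
  Fast, Condition 2: 73×63/140 = 32.8500
  Fast, Condition 3: 73×30/140 = 15.6429
  Slow, Condition 1: 67×47/140 = 22.4929
  Slow, Condition 2: 67×63/140 = 30.1500
  Slow, Condition 3: 67×30/140 = 14.3571
Contributions (O − E)²/E:
  (35 − 24.5071)²/24.5071 = 4.4926
  (30 − 32.8500)²/32.8500 = 0.2473
  (8 − 15.6429)²/15.6429 = 3.7342
  (12 − 22.4929)²/22.4929 = 4.8949
  (33 − 30.1500)²/30.1500 = 0.2694
  (22 − 14.3571)²/14.3571 = 4.0686
χ² = 4.4926 + 0.2473 + 3.7342 + 4.8949 + 0.2694 + 4.0686 = 17.707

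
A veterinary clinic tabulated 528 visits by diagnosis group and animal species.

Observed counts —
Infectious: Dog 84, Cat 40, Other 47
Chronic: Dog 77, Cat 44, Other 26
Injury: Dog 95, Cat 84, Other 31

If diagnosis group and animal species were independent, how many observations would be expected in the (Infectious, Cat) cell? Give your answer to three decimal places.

Row total (Infectious) = 171; column total (Cat) = 168; grand total N = 528.
Expected count = (row total × column total) / N = 171 × 168 / 528 = 54.409.

54.409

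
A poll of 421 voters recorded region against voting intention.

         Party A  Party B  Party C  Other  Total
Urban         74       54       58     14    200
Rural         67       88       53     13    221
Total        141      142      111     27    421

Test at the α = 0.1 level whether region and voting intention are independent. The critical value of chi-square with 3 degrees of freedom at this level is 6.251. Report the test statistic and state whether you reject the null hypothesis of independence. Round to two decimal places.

7.72; reject H₀

Grand total N = 421.
Expected counts (row total × column total / N):
  Urban, Party A: 200×141/421 = 66.98337
  Urban, Party B: 200×142/421 = 67.45843
  Urban, Party C: 200×111/421 = 52.73159
  Urban, Other: 200×27/421 = 12.82660
  Rural, Party A: 221×141/421 = 74.01663
  Rural, Party B: 221×142/421 = 74.54157
  Rural, Party C: 221×111/421 = 58.26841
  Rural, Other: 221×27/421 = 14.17340
Contributions (O − E)²/E:
  (74 − 66.98337)²/66.98337 = 0.7350
  (54 − 67.45843)²/67.45843 = 2.6851
  (58 − 52.73159)²/52.73159 = 0.5264
  (14 − 12.82660)²/12.82660 = 0.1073
  (67 − 74.01663)²/74.01663 = 0.6652
  (88 − 74.54157)²/74.54157 = 2.4299
  (53 − 58.26841)²/58.26841 = 0.4763
  (13 − 14.17340)²/14.17340 = 0.0971
χ² = 0.7350 + 2.6851 + 0.5264 + 0.1073 + 0.6652 + 2.4299 + 0.4763 + 0.0971 = 7.72
df = (2−1)(4−1) = 3. Since 7.72 > 6.251, reject the null hypothesis of independence at α = 0.1.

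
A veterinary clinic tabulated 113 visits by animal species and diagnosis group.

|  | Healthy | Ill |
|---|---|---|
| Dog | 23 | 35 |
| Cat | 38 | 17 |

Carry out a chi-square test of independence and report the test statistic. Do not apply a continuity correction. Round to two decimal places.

9.85

Row totals: 58, 55. Column totals: 61, 52. Grand total N = 113.
Expected counts (row total × column total / N):
  Dog, Healthy: 58×61/113 = 31.310
  Dog, Ill: 58×52/113 = 26.690
  Cat, Healthy: 55×61/113 = 29.690
  Cat, Ill: 55×52/113 = 25.310
Contributions (O − E)²/E:
  (23 − 31.310)²/31.310 = 2.2056
  (35 − 26.690)²/26.690 = 2.5873
  (38 − 29.690)²/29.690 = 2.3259
  (17 − 25.310)²/25.310 = 2.7284
χ² = 2.2056 + 2.5873 + 2.3259 + 2.7284 = 9.85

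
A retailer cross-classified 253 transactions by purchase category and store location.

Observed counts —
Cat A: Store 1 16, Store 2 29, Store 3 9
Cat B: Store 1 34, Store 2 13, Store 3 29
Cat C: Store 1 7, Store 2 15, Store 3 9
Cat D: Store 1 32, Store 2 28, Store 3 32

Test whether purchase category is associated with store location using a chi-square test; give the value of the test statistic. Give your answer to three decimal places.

Row totals: 54, 76, 31, 92. Column totals: 89, 85, 79. Grand total N = 253.
Expected counts (row total × column total / N):
  Cat A, Store 1: 54×89/253 = 18.9960
  Cat A, Store 2: 54×85/253 = 18.1423
  Cat A, Store 3: 54×79/253 = 16.8617
  Cat B, Store 1: 76×89/253 = 26.7352
  Cat B, Store 2: 76×85/253 = 25.5336
  Cat B, Store 3: 76×79/253 = 23.7312
  Cat C, Store 1: 31×89/253 = 10.9051
  Cat C, Store 2: 31×85/253 = 10.4150
  Cat C, Store 3: 31×79/253 = 9.6798
  Cat D, Store 1: 92×89/253 = 32.3636
  Cat D, Store 2: 92×85/253 = 30.9091
  Cat D, Store 3: 92×79/253 = 28.7273
Contributions (O − E)²/E:
  (16 − 18.9960)²/18.9960 = 0.4725
  (29 − 18.1423)²/18.1423 = 6.4981
  (9 − 16.8617)²/16.8617 = 3.6655
  (34 − 26.7352)²/26.7352 = 1.9741
  (13 − 25.5336)²/25.5336 = 6.1523
  (29 − 23.7312)²/23.7312 = 1.1698
  (7 − 10.9051)²/10.9051 = 1.3984
  (15 − 10.4150)²/10.4150 = 2.0185
  (9 − 9.6798)²/9.6798 = 0.0477
  (32 − 32.3636)²/32.3636 = 0.0041
  (28 − 30.9091)²/30.9091 = 0.2738
  (32 − 28.7273)²/28.7273 = 0.3728
χ² = 0.4725 + 6.4981 + 3.6655 + 1.9741 + 6.1523 + 1.1698 + 1.3984 + 2.0185 + 0.0477 + 0.0041 + 0.2738 + 0.3728 = 24.048

24.048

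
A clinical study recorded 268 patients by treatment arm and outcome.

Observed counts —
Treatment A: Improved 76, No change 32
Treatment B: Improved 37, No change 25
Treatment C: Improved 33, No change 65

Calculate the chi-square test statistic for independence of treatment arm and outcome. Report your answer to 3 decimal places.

28.779

Row totals: 108, 62, 98. Column totals: 146, 122. Grand total N = 268.
Expected counts (row total × column total / N):
  Treatment A, Improved: 108×146/268 = 58.8358
  Treatment A, No change: 108×122/268 = 49.1642
  Treatment B, Improved: 62×146/268 = 33.7761
  Treatment B, No change: 62×122/268 = 28.2239
  Treatment C, Improved: 98×146/268 = 53.3881
  Treatment C, No change: 98×122/268 = 44.6119
Contributions (O − E)²/E:
  (76 − 58.8358)²/58.8358 = 5.0073
  (32 − 49.1642)²/49.1642 = 5.9924
  (37 − 33.7761)²/33.7761 = 0.3077
  (25 − 28.2239)²/28.2239 = 0.3683
  (33 − 53.3881)²/53.3881 = 7.7859
  (65 − 44.6119)²/44.6119 = 9.3176
χ² = 5.0073 + 5.9924 + 0.3077 + 0.3683 + 7.7859 + 9.3176 = 28.779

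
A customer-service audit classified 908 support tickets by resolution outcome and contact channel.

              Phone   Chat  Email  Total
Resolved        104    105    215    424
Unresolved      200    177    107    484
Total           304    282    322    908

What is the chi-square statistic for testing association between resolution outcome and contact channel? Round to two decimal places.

Grand total N = 908.
Expected counts (row total × column total / N):
  Resolved, Phone: 424×304/908 = 141.956
  Resolved, Chat: 424×282/908 = 131.683
  Resolved, Email: 424×322/908 = 150.361
  Unresolved, Phone: 484×304/908 = 162.044
  Unresolved, Chat: 484×282/908 = 150.317
  Unresolved, Email: 484×322/908 = 171.639
Contributions (O − E)²/E:
  (104 − 141.956)²/141.956 = 10.1486
  (105 − 131.683)²/131.683 = 5.4068
  (215 − 150.361)²/150.361 = 27.7878
  (200 − 162.044)²/162.044 = 8.8905
  (177 − 150.317)²/150.317 = 4.7365
  (107 − 171.639)²/171.639 = 24.3430
χ² = 10.1486 + 5.4068 + 27.7878 + 8.8905 + 4.7365 + 24.3430 = 81.31

81.31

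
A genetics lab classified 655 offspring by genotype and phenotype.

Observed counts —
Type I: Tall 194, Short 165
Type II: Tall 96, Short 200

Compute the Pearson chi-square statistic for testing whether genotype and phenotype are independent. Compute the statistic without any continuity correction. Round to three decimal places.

30.698

Row totals: 359, 296. Column totals: 290, 365. Grand total N = 655.
Expected counts (row total × column total / N):
  Type I, Tall: 359×290/655 = 158.9466
  Type I, Short: 359×365/655 = 200.0534
  Type II, Tall: 296×290/655 = 131.0534
  Type II, Short: 296×365/655 = 164.9466
Contributions (O − E)²/E:
  (194 − 158.9466)²/158.9466 = 7.7305
  (165 − 200.0534)²/200.0534 = 6.1421
  (96 − 131.0534)²/131.0534 = 9.3759
  (200 − 164.9466)²/164.9466 = 7.4493
χ² = 7.7305 + 6.1421 + 9.3759 + 7.4493 = 30.698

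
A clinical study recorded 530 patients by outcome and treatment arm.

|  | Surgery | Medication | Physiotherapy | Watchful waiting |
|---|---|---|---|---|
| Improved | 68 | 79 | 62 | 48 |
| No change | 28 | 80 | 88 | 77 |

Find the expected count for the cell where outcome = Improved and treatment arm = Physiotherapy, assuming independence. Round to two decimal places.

Row total (Improved) = 257; column total (Physiotherapy) = 150; grand total N = 530.
Expected count = (row total × column total) / N = 257 × 150 / 530 = 72.74.

72.74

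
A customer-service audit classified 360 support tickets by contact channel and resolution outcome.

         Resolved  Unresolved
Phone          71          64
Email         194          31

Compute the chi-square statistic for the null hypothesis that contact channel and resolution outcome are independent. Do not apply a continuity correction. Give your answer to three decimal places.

Row totals: 135, 225. Column totals: 265, 95. Grand total N = 360.
Expected counts (row total × column total / N):
  Phone, Resolved: 135×265/360 = 99.3750
  Phone, Unresolved: 135×95/360 = 35.6250
  Email, Resolved: 225×265/360 = 165.6250
  Email, Unresolved: 225×95/360 = 59.3750
Contributions (O − E)²/E:
  (71 − 99.3750)²/99.3750 = 8.1020
  (64 − 35.6250)²/35.6250 = 22.6004
  (194 − 165.6250)²/165.6250 = 4.8612
  (31 − 59.3750)²/59.3750 = 13.5603
χ² = 8.1020 + 22.6004 + 4.8612 + 13.5603 = 49.124

49.124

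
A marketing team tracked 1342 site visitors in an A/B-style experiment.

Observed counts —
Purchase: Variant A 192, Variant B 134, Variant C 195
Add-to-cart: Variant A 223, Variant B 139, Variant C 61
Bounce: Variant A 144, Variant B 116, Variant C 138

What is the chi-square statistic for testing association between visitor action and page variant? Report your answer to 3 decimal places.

69.824

Row totals: 521, 423, 398. Column totals: 559, 389, 394. Grand total N = 1342.
Expected counts (row total × column total / N):
  Purchase, Variant A: 521×559/1342 = 217.0186
  Purchase, Variant B: 521×389/1342 = 151.0201
  Purchase, Variant C: 521×394/1342 = 152.9613
  Add-to-cart, Variant A: 423×559/1342 = 176.1975
  Add-to-cart, Variant B: 423×389/1342 = 122.6133
  Add-to-cart, Variant C: 423×394/1342 = 124.1893
  Bounce, Variant A: 398×559/1342 = 165.7839
  Bounce, Variant B: 398×389/1342 = 115.3666
  Bounce, Variant C: 398×394/1342 = 116.8495
Contributions (O − E)²/E:
  (192 − 217.0186)²/217.0186 = 2.8842
  (134 − 151.0201)²/151.0201 = 1.9182
  (195 − 152.9613)²/152.9613 = 11.5536
  (223 − 176.1975)²/176.1975 = 12.4319
  (139 − 122.6133)²/122.6133 = 2.1900
  (61 − 124.1893)²/124.1893 = 32.1516
  (144 − 165.7839)²/165.7839 = 2.8624
  (116 − 115.3666)²/115.3666 = 0.0035
  (138 − 116.8495)²/116.8495 = 3.8284
χ² = 2.8842 + 1.9182 + 11.5536 + 12.4319 + 2.1900 + 32.1516 + 2.8624 + 0.0035 + 3.8284 = 69.824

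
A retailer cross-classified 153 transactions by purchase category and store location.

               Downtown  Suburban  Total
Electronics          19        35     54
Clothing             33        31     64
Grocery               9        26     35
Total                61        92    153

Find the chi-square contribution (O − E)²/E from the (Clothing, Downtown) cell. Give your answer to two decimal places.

2.19

Row total (Clothing) = 64; column total (Downtown) = 61; N = 153.
Expected count E = 64 × 61 / 153 = 25.5163.
Contribution = (O − E)²/E = (33 − 25.5163)² / 25.5163 = 2.19.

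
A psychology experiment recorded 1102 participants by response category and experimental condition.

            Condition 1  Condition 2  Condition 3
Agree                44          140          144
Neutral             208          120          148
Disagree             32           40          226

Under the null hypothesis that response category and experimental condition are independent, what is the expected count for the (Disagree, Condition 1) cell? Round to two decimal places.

Row total (Disagree) = 298; column total (Condition 1) = 284; grand total N = 1102.
Expected count = (row total × column total) / N = 298 × 284 / 1102 = 76.80.

76.80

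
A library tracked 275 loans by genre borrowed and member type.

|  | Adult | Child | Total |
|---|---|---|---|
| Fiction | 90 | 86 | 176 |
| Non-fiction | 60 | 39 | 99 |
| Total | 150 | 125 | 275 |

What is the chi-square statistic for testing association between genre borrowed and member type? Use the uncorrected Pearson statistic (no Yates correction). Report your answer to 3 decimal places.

Grand total N = 275.
Expected counts (row total × column total / N):
  Fiction, Adult: 176×150/275 = 96.0000
  Fiction, Child: 176×125/275 = 80.0000
  Non-fiction, Adult: 99×150/275 = 54.0000
  Non-fiction, Child: 99×125/275 = 45.0000
Contributions (O − E)²/E:
  (90 − 96.0000)²/96.0000 = 0.3750
  (86 − 80.0000)²/80.0000 = 0.4500
  (60 − 54.0000)²/54.0000 = 0.6667
  (39 − 45.0000)²/45.0000 = 0.8000
χ² = 0.3750 + 0.4500 + 0.6667 + 0.8000 = 2.292

2.292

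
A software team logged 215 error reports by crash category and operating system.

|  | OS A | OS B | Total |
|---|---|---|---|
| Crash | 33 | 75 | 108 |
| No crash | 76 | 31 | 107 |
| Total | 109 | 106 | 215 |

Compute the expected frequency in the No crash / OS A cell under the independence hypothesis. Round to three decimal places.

54.247

Row total (No crash) = 107; column total (OS A) = 109; grand total N = 215.
Expected count = (row total × column total) / N = 107 × 109 / 215 = 54.247.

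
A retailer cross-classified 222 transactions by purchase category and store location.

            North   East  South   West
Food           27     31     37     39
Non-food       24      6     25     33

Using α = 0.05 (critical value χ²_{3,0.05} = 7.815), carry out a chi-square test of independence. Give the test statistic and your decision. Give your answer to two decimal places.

Row totals: 134, 88. Column totals: 51, 37, 62, 72. Grand total N = 222.
Expected counts (row total × column total / N):
  Food, North: 134×51/222 = 30.784
  Food, East: 134×37/222 = 22.333
  Food, South: 134×62/222 = 37.423
  Food, West: 134×72/222 = 43.459
  Non-food, North: 88×51/222 = 20.216
  Non-food, East: 88×37/222 = 14.667
  Non-food, South: 88×62/222 = 24.577
  Non-food, West: 88×72/222 = 28.541
Contributions (O − E)²/E:
  (27 − 30.784)²/30.784 = 0.4651
  (31 − 22.333)²/22.333 = 3.3635
  (37 − 37.423)²/37.423 = 0.0048
  (39 − 43.459)²/43.459 = 0.4575
  (24 − 20.216)²/20.216 = 0.7083
  (6 − 14.667)²/14.667 = 5.1215
  (25 − 24.577)²/24.577 = 0.0073
  (33 − 28.541)²/28.541 = 0.6966
χ² = 0.4651 + 3.3635 + 0.0048 + 0.4575 + 0.7083 + 5.1215 + 0.0073 + 0.6966 = 10.82
df = (2−1)(4−1) = 3. Since 10.82 > 7.815, reject the null hypothesis of independence at α = 0.05.

10.82; reject H₀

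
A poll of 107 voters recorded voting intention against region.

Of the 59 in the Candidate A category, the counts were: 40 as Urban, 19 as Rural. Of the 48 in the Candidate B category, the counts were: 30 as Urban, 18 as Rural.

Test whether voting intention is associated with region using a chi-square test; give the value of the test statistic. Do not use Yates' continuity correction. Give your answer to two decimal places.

0.33

Row totals: 59, 48. Column totals: 70, 37. Grand total N = 107.
Expected counts (row total × column total / N):
  Candidate A, Urban: 59×70/107 = 38.598
  Candidate A, Rural: 59×37/107 = 20.402
  Candidate B, Urban: 48×70/107 = 31.402
  Candidate B, Rural: 48×37/107 = 16.598
Contributions (O − E)²/E:
  (40 − 38.598)²/38.598 = 0.0509
  (19 − 20.402)²/20.402 = 0.0963
  (30 − 31.402)²/31.402 = 0.0626
  (18 − 16.598)²/16.598 = 0.1184
χ² = 0.0509 + 0.0963 + 0.0626 + 0.1184 = 0.33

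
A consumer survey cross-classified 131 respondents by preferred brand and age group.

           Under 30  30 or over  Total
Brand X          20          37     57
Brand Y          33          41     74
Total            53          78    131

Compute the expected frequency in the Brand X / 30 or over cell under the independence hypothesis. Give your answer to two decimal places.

33.94

Row total (Brand X) = 57; column total (30 or over) = 78; grand total N = 131.
Expected count = (row total × column total) / N = 57 × 78 / 131 = 33.94.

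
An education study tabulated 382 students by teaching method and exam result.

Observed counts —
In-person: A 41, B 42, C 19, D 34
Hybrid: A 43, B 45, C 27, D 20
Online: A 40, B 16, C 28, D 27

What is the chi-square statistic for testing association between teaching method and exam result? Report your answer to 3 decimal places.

Row totals: 136, 135, 111. Column totals: 124, 103, 74, 81. Grand total N = 382.
Expected counts (row total × column total / N):
  In-person, A: 136×124/382 = 44.1466
  In-person, B: 136×103/382 = 36.6702
  In-person, C: 136×74/382 = 26.3455
  In-person, D: 136×81/382 = 28.8377
  Hybrid, A: 135×124/382 = 43.8220
  Hybrid, B: 135×103/382 = 36.4005
  Hybrid, C: 135×74/382 = 26.1518
  Hybrid, D: 135×81/382 = 28.6257
  Online, A: 111×124/382 = 36.0314
  Online, B: 111×103/382 = 29.9293
  Online, C: 111×74/382 = 21.5026
  Online, D: 111×81/382 = 23.5366
Contributions (O − E)²/E:
  (41 − 44.1466)²/44.1466 = 0.2243
  (42 − 36.6702)²/36.6702 = 0.7747
  (19 − 26.3455)²/26.3455 = 2.0480
  (34 − 28.8377)²/28.8377 = 0.9241
  (43 − 43.8220)²/43.8220 = 0.0154
  (45 − 36.4005)²/36.4005 = 2.0316
  (27 − 26.1518)²/26.1518 = 0.0275
  (20 − 28.6257)²/28.6257 = 2.5992
  (40 − 36.0314)²/36.0314 = 0.4371
  (16 − 29.9293)²/29.9293 = 6.4828
  (28 − 21.5026)²/21.5026 = 1.9633
  (27 − 23.5366)²/23.5366 = 0.5096
χ² = 0.2243 + 0.7747 + 2.0480 + 0.9241 + 0.0154 + 2.0316 + 0.0275 + 2.5992 + 0.4371 + 6.4828 + 1.9633 + 0.5096 = 18.038

18.038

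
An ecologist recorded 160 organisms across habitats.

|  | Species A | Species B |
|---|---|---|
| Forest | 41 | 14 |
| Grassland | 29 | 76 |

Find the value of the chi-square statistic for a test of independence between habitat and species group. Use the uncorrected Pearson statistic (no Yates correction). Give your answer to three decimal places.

Row totals: 55, 105. Column totals: 70, 90. Grand total N = 160.
Expected counts (row total × column total / N):
  Forest, Species A: 55×70/160 = 24.0625
  Forest, Species B: 55×90/160 = 30.9375
  Grassland, Species A: 105×70/160 = 45.9375
  Grassland, Species B: 105×90/160 = 59.0625
Contributions (O − E)²/E:
  (41 − 24.0625)²/24.0625 = 11.9222
  (14 − 30.9375)²/30.9375 = 9.2729
  (29 − 45.9375)²/45.9375 = 6.2450
  (76 − 59.0625)²/59.0625 = 4.8572
χ² = 11.9222 + 9.2729 + 6.2450 + 4.8572 = 32.297

32.297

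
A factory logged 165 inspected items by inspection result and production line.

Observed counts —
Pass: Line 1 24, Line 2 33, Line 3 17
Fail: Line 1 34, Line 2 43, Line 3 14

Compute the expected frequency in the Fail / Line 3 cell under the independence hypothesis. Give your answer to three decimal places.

Row total (Fail) = 91; column total (Line 3) = 31; grand total N = 165.
Expected count = (row total × column total) / N = 91 × 31 / 165 = 17.097.

17.097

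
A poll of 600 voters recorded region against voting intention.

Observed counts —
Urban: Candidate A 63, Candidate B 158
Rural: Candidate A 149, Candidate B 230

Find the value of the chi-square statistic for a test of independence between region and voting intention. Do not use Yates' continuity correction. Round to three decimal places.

Row totals: 221, 379. Column totals: 212, 388. Grand total N = 600.
Expected counts (row total × column total / N):
  Urban, Candidate A: 221×212/600 = 78.0867
  Urban, Candidate B: 221×388/600 = 142.9133
  Rural, Candidate A: 379×212/600 = 133.9133
  Rural, Candidate B: 379×388/600 = 245.0867
Contributions (O − E)²/E:
  (63 − 78.0867)²/78.0867 = 2.9148
  (158 − 142.9133)²/142.9133 = 1.5926
  (149 − 133.9133)²/133.9133 = 1.6997
  (230 − 245.0867)²/245.0867 = 0.9287
χ² = 2.9148 + 1.5926 + 1.6997 + 0.9287 = 7.136

7.136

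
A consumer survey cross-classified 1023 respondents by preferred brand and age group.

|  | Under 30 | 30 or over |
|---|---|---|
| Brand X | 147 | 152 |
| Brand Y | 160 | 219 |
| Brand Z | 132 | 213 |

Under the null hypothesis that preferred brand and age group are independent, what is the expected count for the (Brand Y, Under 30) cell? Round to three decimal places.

162.640

Row total (Brand Y) = 379; column total (Under 30) = 439; grand total N = 1023.
Expected count = (row total × column total) / N = 379 × 439 / 1023 = 162.640.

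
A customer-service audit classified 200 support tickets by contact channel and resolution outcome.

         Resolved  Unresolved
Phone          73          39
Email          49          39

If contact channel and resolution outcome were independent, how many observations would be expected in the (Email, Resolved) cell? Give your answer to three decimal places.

53.680

Row total (Email) = 88; column total (Resolved) = 122; grand total N = 200.
Expected count = (row total × column total) / N = 88 × 122 / 200 = 53.680.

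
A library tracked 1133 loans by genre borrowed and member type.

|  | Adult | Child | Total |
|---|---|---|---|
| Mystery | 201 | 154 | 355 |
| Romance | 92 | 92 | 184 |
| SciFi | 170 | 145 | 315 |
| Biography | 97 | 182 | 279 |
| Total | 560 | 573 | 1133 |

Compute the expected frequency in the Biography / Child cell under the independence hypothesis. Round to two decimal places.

141.10

Row total (Biography) = 279; column total (Child) = 573; grand total N = 1133.
Expected count = (row total × column total) / N = 279 × 573 / 1133 = 141.10.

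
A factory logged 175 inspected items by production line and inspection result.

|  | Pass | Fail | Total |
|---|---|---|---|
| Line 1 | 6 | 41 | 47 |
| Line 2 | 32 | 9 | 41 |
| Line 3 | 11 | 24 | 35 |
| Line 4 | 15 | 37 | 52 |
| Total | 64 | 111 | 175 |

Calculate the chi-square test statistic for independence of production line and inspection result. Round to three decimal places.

43.626

Grand total N = 175.
Expected counts (row total × column total / N):
  Line 1, Pass: 47×64/175 = 17.1886
  Line 1, Fail: 47×111/175 = 29.8114
  Line 2, Pass: 41×64/175 = 14.9943
  Line 2, Fail: 41×111/175 = 26.0057
  Line 3, Pass: 35×64/175 = 12.8000
  Line 3, Fail: 35×111/175 = 22.2000
  Line 4, Pass: 52×64/175 = 19.0171
  Line 4, Fail: 52×111/175 = 32.9829
Contributions (O − E)²/E:
  (6 − 17.1886)²/17.1886 = 7.2830
  (41 − 29.8114)²/29.8114 = 4.1992
  (32 − 14.9943)²/14.9943 = 19.2869
  (9 − 26.0057)²/26.0057 = 11.1204
  (11 − 12.8000)²/12.8000 = 0.2531
  (24 − 22.2000)²/22.2000 = 0.1459
  (15 − 19.0171)²/19.0171 = 0.8486
  (37 − 32.9829)²/32.9829 = 0.4893
χ² = 7.2830 + 4.1992 + 19.2869 + 11.1204 + 0.2531 + 0.1459 + 0.8486 + 0.4893 = 43.626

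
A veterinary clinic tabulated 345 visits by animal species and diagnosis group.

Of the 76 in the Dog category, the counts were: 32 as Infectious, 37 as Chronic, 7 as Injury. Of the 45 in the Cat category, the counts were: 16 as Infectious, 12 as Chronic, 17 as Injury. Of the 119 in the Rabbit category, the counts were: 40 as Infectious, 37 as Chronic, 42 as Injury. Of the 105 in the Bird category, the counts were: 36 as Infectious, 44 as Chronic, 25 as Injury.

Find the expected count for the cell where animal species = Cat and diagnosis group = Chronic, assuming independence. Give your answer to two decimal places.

16.96

Row total (Cat) = 45; column total (Chronic) = 130; grand total N = 345.
Expected count = (row total × column total) / N = 45 × 130 / 345 = 16.96.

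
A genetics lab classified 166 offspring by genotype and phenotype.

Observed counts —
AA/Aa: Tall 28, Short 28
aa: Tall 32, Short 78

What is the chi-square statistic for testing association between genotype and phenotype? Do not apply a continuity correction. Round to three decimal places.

Row totals: 56, 110. Column totals: 60, 106. Grand total N = 166.
Expected counts (row total × column total / N):
  AA/Aa, Tall: 56×60/166 = 20.2410
  AA/Aa, Short: 56×106/166 = 35.7590
  aa, Tall: 110×60/166 = 39.7590
  aa, Short: 110×106/166 = 70.2410
Contributions (O − E)²/E:
  (28 − 20.2410)²/20.2410 = 2.9743
  (28 − 35.7590)²/35.7590 = 1.6836
  (32 − 39.7590)²/39.7590 = 1.5142
  (78 − 70.2410)²/70.2410 = 0.8571
χ² = 2.9743 + 1.6836 + 1.5142 + 0.8571 = 7.029

7.029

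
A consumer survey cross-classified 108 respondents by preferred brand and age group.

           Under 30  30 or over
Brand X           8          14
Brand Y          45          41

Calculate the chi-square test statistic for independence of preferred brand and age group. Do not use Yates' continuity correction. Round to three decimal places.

Row totals: 22, 86. Column totals: 53, 55. Grand total N = 108.
Expected counts (row total × column total / N):
  Brand X, Under 30: 22×53/108 = 10.7963
  Brand X, 30 or over: 22×55/108 = 11.2037
  Brand Y, Under 30: 86×53/108 = 42.2037
  Brand Y, 30 or over: 86×55/108 = 43.7963
Contributions (O − E)²/E:
  (8 − 10.7963)²/10.7963 = 0.7243
  (14 − 11.2037)²/11.2037 = 0.6979
  (45 − 42.2037)²/42.2037 = 0.1853
  (41 − 43.7963)²/43.7963 = 0.1785
χ² = 0.7243 + 0.6979 + 0.1853 + 0.1785 = 1.786

1.786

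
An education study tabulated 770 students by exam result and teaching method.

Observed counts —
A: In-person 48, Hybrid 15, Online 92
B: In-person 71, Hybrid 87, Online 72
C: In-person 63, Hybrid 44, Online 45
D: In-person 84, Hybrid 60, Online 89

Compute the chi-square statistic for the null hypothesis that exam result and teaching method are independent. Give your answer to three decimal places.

55.119

Row totals: 155, 230, 152, 233. Column totals: 266, 206, 298. Grand total N = 770.
Expected counts (row total × column total / N):
  A, In-person: 155×266/770 = 53.5455
  A, Hybrid: 155×206/770 = 41.4675
  A, Online: 155×298/770 = 59.9870
  B, In-person: 230×266/770 = 79.4545
  B, Hybrid: 230×206/770 = 61.5325
  B, Online: 230×298/770 = 89.0130
  C, In-person: 152×266/770 = 52.5091
  C, Hybrid: 152×206/770 = 40.6649
  C, Online: 152×298/770 = 58.8260
  D, In-person: 233×266/770 = 80.4909
  D, Hybrid: 233×206/770 = 62.3351
  D, Online: 233×298/770 = 90.1740
Contributions (O − E)²/E:
  (48 − 53.5455)²/53.5455 = 0.5743
  (15 − 41.4675)²/41.4675 = 16.8934
  (92 − 59.9870)²/59.9870 = 17.0842
  (71 − 79.4545)²/79.4545 = 0.8996
  (87 − 61.5325)²/61.5325 = 10.5407
  (72 − 89.0130)²/89.0130 = 3.2517
  (63 − 52.5091)²/52.5091 = 2.0960
  (44 − 40.6649)²/40.6649 = 0.2735
  (45 − 58.8260)²/58.8260 = 3.2496
  (84 − 80.4909)²/80.4909 = 0.1530
  (60 − 62.3351)²/62.3351 = 0.0875
  (89 − 90.1740)²/90.1740 = 0.0153
χ² = 0.5743 + 16.8934 + 17.0842 + 0.8996 + 10.5407 + 3.2517 + 2.0960 + 0.2735 + 3.2496 + 0.1530 + 0.0875 + 0.0153 = 55.119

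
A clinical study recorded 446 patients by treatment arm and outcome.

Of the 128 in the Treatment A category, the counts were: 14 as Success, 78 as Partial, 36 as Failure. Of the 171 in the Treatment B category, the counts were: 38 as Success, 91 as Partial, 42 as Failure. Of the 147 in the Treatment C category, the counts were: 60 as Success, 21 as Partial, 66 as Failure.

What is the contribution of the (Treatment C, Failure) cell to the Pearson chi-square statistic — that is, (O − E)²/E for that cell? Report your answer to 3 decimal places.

7.241

Row total (Treatment C) = 147; column total (Failure) = 144; N = 446.
Expected count E = 147 × 144 / 446 = 47.46188.
Contribution = (O − E)²/E = (66 − 47.46188)² / 47.46188 = 7.241.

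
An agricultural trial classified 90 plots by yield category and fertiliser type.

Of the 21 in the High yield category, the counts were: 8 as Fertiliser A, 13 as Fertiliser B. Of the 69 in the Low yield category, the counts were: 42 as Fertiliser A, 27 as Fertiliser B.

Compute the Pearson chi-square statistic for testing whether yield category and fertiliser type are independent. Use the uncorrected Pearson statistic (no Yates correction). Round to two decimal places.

Row totals: 21, 69. Column totals: 50, 40. Grand total N = 90.
Expected counts (row total × column total / N):
  High yield, Fertiliser A: 21×50/90 = 11.667
  High yield, Fertiliser B: 21×40/90 = 9.333
  Low yield, Fertiliser A: 69×50/90 = 38.333
  Low yield, Fertiliser B: 69×40/90 = 30.667
Contributions (O − E)²/E:
  (8 − 11.667)²/11.667 = 1.1526
  (13 − 9.333)²/9.333 = 1.4408
  (42 − 38.333)²/38.333 = 0.3508
  (27 − 30.667)²/30.667 = 0.4385
χ² = 1.1526 + 1.4408 + 0.3508 + 0.4385 = 3.38

3.38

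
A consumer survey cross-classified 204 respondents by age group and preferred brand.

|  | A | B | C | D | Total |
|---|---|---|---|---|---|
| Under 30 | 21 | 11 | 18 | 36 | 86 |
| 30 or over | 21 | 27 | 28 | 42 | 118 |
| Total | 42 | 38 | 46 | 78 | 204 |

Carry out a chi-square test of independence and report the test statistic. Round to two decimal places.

Grand total N = 204.
Expected counts (row total × column total / N):
  Under 30, A: 86×42/204 = 17.706
  Under 30, B: 86×38/204 = 16.020
  Under 30, C: 86×46/204 = 19.392
  Under 30, D: 86×78/204 = 32.882
  30 or over, A: 118×42/204 = 24.294
  30 or over, B: 118×38/204 = 21.980
  30 or over, C: 118×46/204 = 26.608
  30 or over, D: 118×78/204 = 45.118
Contributions (O − E)²/E:
  (21 − 17.706)²/17.706 = 0.6128
  (11 − 16.020)²/16.020 = 1.5731
  (18 − 19.392)²/19.392 = 0.0999
  (36 − 32.882)²/32.882 = 0.2957
  (21 − 24.294)²/24.294 = 0.4466
  (27 − 21.980)²/21.980 = 1.1465
  (28 − 26.608)²/26.608 = 0.0728
  (42 − 45.118)²/45.118 = 0.2155
χ² = 0.6128 + 1.5731 + 0.0999 + 0.2957 + 0.4466 + 1.1465 + 0.0728 + 0.2155 = 4.46

4.46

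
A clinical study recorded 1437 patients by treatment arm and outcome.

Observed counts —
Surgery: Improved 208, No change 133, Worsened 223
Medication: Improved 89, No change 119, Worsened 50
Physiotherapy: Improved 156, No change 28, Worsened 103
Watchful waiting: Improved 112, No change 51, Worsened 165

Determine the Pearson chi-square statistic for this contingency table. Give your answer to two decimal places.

Row totals: 564, 258, 287, 328. Column totals: 565, 331, 541. Grand total N = 1437.
Expected counts (row total × column total / N):
  Surgery, Improved: 564×565/1437 = 221.754
  Surgery, No change: 564×331/1437 = 129.912
  Surgery, Worsened: 564×541/1437 = 212.334
  Medication, Improved: 258×565/1437 = 101.441
  Medication, No change: 258×331/1437 = 59.428
  Medication, Worsened: 258×541/1437 = 97.132
  Physiotherapy, Improved: 287×565/1437 = 112.843
  Physiotherapy, No change: 287×331/1437 = 66.108
  Physiotherapy, Worsened: 287×541/1437 = 108.049
  Watchful waiting, Improved: 328×565/1437 = 128.963
  Watchful waiting, No change: 328×331/1437 = 75.552
  Watchful waiting, Worsened: 328×541/1437 = 123.485
Contributions (O − E)²/E:
  (208 − 221.754)²/221.754 = 0.8531
  (133 − 129.912)²/129.912 = 0.0734
  (223 − 212.334)²/212.334 = 0.5358
  (89 − 101.441)²/101.441 = 1.5258
  (119 − 59.428)²/59.428 = 59.7163
  (50 − 97.132)²/97.132 = 22.8702
  (156 − 112.843)²/112.843 = 16.5055
  (28 − 66.108)²/66.108 = 21.9674
  (103 − 108.049)²/108.049 = 0.2359
  (112 − 128.963)²/128.963 = 2.2312
  (51 − 75.552)²/75.552 = 7.9786
  (165 − 123.485)²/123.485 = 13.9571
χ² = 0.8531 + 0.0734 + 0.5358 + 1.5258 + 59.7163 + 22.8702 + 16.5055 + 21.9674 + 0.2359 + 2.2312 + 7.9786 + 13.9571 = 148.45

148.45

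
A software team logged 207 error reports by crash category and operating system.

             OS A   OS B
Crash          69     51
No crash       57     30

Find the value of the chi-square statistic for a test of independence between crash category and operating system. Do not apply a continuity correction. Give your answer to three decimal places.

1.361

Row totals: 120, 87. Column totals: 126, 81. Grand total N = 207.
Expected counts (row total × column total / N):
  Crash, OS A: 120×126/207 = 73.0435
  Crash, OS B: 120×81/207 = 46.9565
  No crash, OS A: 87×126/207 = 52.9565
  No crash, OS B: 87×81/207 = 34.0435
Contributions (O − E)²/E:
  (69 − 73.0435)²/73.0435 = 0.2238
  (51 − 46.9565)²/46.9565 = 0.3482
  (57 − 52.9565)²/52.9565 = 0.3087
  (30 − 34.0435)²/34.0435 = 0.4803
χ² = 0.2238 + 0.3482 + 0.3087 + 0.4803 = 1.361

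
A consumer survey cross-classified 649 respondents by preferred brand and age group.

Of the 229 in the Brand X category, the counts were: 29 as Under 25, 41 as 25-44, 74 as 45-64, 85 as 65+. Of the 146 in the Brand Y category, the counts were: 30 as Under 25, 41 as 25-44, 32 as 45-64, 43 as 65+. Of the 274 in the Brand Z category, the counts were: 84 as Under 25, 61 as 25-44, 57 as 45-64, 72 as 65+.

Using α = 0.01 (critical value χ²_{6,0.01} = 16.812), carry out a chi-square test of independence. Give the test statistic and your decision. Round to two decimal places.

34.94; reject H₀

Row totals: 229, 146, 274. Column totals: 143, 143, 163, 200. Grand total N = 649.
Expected counts (row total × column total / N):
  Brand X, Under 25: 229×143/649 = 50.4576
  Brand X, 25-44: 229×143/649 = 50.4576
  Brand X, 45-64: 229×163/649 = 57.5146
  Brand X, 65+: 229×200/649 = 70.5701
  Brand Y, Under 25: 146×143/649 = 32.1695
  Brand Y, 25-44: 146×143/649 = 32.1695
  Brand Y, 45-64: 146×163/649 = 36.6687
  Brand Y, 65+: 146×200/649 = 44.9923
  Brand Z, Under 25: 274×143/649 = 60.3729
  Brand Z, 25-44: 274×143/649 = 60.3729
  Brand Z, 45-64: 274×163/649 = 68.8166
  Brand Z, 65+: 274×200/649 = 84.4376
Contributions (O − E)²/E:
  (29 − 50.4576)²/50.4576 = 9.1251
  (41 − 50.4576)²/50.4576 = 1.7727
  (74 − 57.5146)²/57.5146 = 4.7252
  (85 − 70.5701)²/70.5701 = 2.9506
  (30 − 32.1695)²/32.1695 = 0.1463
  (41 − 32.1695)²/32.1695 = 2.4240
  (32 − 36.6687)²/36.6687 = 0.5944
  (43 − 44.9923)²/44.9923 = 0.0882
  (84 − 60.3729)²/60.3729 = 9.2465
  (61 − 60.3729)²/60.3729 = 0.0065
  (57 − 68.8166)²/68.8166 = 2.0290
  (72 − 84.4376)²/84.4376 = 1.8320
χ² = 9.1251 + 1.7727 + 4.7252 + 2.9506 + 0.1463 + 2.4240 + 0.5944 + 0.0882 + 9.2465 + 0.0065 + 2.0290 + 1.8320 = 34.94
df = (3−1)(4−1) = 6. Since 34.94 > 16.812, reject the null hypothesis of independence at α = 0.01.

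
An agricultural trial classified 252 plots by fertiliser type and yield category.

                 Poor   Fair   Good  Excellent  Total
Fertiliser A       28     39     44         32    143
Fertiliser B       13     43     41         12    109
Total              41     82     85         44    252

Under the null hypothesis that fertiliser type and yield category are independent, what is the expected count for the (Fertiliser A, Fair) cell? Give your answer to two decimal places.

Row total (Fertiliser A) = 143; column total (Fair) = 82; grand total N = 252.
Expected count = (row total × column total) / N = 143 × 82 / 252 = 46.53.

46.53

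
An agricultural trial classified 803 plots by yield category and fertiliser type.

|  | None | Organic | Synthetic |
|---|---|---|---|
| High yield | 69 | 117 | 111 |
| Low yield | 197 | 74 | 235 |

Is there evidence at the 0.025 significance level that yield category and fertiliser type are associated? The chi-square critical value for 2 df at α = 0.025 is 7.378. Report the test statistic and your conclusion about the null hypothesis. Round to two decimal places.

Row totals: 297, 506. Column totals: 266, 191, 346. Grand total N = 803.
Expected counts (row total × column total / N):
  High yield, None: 297×266/803 = 98.384
  High yield, Organic: 297×191/803 = 70.644
  High yield, Synthetic: 297×346/803 = 127.973
  Low yield, None: 506×266/803 = 167.616
  Low yield, Organic: 506×191/803 = 120.356
  Low yield, Synthetic: 506×346/803 = 218.027
Contributions (O − E)²/E:
  (69 − 98.384)²/98.384 = 8.7760
  (117 − 70.644)²/70.644 = 30.4184
  (111 − 127.973)²/127.973 = 2.2511
  (197 − 167.616)²/167.616 = 5.1512
  (74 − 120.356)²/120.356 = 17.8544
  (235 − 218.027)²/218.027 = 1.3213
χ² = 8.7760 + 30.4184 + 2.2511 + 5.1512 + 17.8544 + 1.3213 = 65.77
df = (2−1)(3−1) = 2. Since 65.77 > 7.378, reject the null hypothesis of independence at α = 0.025.

65.77; reject H₀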